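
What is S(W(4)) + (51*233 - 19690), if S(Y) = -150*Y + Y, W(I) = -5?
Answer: -7062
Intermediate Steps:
S(Y) = -149*Y
S(W(4)) + (51*233 - 19690) = -149*(-5) + (51*233 - 19690) = 745 + (11883 - 19690) = 745 - 7807 = -7062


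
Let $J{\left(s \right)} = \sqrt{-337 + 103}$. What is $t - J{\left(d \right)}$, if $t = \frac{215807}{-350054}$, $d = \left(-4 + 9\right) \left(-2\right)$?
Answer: $- \frac{215807}{350054} - 3 i \sqrt{26} \approx -0.6165 - 15.297 i$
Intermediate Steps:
$d = -10$ ($d = 5 \left(-2\right) = -10$)
$J{\left(s \right)} = 3 i \sqrt{26}$ ($J{\left(s \right)} = \sqrt{-234} = 3 i \sqrt{26}$)
$t = - \frac{215807}{350054}$ ($t = 215807 \left(- \frac{1}{350054}\right) = - \frac{215807}{350054} \approx -0.6165$)
$t - J{\left(d \right)} = - \frac{215807}{350054} - 3 i \sqrt{26}$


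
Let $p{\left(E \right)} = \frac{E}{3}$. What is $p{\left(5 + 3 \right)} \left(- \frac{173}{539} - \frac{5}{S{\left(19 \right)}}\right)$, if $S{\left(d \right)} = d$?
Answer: $- \frac{15952}{10241} \approx -1.5577$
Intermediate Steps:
$p{\left(E \right)} = \frac{E}{3}$ ($p{\left(E \right)} = E \frac{1}{3} = \frac{E}{3}$)
$p{\left(5 + 3 \right)} \left(- \frac{173}{539} - \frac{5}{S{\left(19 \right)}}\right) = \frac{5 + 3}{3} \left(- \frac{173}{539} - \frac{5}{19}\right) = \frac{1}{3} \cdot 8 \left(\left(-173\right) \frac{1}{539} - \frac{5}{19}\right) = \frac{8 \left(- \frac{173}{539} - \frac{5}{19}\right)}{3} = \frac{8}{3} \left(- \frac{5982}{10241}\right) = - \frac{15952}{10241}$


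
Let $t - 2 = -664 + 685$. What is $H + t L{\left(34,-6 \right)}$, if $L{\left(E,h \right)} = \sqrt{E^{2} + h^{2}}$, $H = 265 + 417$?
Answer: $682 + 46 \sqrt{298} \approx 1476.1$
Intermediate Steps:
$t = 23$ ($t = 2 + \left(-664 + 685\right) = 2 + 21 = 23$)
$H = 682$
$H + t L{\left(34,-6 \right)} = 682 + 23 \sqrt{34^{2} + \left(-6\right)^{2}} = 682 + 23 \sqrt{1156 + 36} = 682 + 23 \sqrt{1192} = 682 + 23 \cdot 2 \sqrt{298} = 682 + 46 \sqrt{298}$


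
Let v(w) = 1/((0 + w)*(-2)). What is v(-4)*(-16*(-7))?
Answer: 14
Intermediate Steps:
v(w) = -1/(2*w) (v(w) = 1/(w*(-2)) = 1/(-2*w) = -1/(2*w))
v(-4)*(-16*(-7)) = (-½/(-4))*(-16*(-7)) = -½*(-¼)*112 = (⅛)*112 = 14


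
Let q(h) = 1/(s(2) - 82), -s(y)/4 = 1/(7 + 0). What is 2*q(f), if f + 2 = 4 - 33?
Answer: -7/289 ≈ -0.024221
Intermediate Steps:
s(y) = -4/7 (s(y) = -4/(7 + 0) = -4/7)
f = -31 (f = -2 + (4 - 33) = -2 - 29 = -31)
q(h) = -7/578 (q(h) = 1/(-4/7 - 82) = 1/(-578/7) = -7/578)
2*q(f) = 2*(-7/578) = -7/289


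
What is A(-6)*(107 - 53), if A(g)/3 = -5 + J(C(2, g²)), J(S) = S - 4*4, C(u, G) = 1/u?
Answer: -3321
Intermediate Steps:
J(S) = -16 + S (J(S) = S - 1*16 = S - 16 = -16 + S)
A(g) = -123/2 (A(g) = 3*(-5 + (-16 + 1/2)) = 3*(-5 + (-16 + ½)) = 3*(-5 - 31/2) = 3*(-41/2) = -123/2)
A(-6)*(107 - 53) = -123*(107 - 53)/2 = -123/2*54 = -3321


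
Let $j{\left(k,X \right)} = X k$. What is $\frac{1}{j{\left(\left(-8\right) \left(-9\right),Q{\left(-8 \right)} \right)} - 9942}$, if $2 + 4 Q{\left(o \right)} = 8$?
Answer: $- \frac{1}{9834} \approx -0.00010169$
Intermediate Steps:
$Q{\left(o \right)} = \frac{3}{2}$ ($Q{\left(o \right)} = - \frac{1}{2} + \frac{1}{4} \cdot 8 = - \frac{1}{2} + 2 = \frac{3}{2}$)
$\frac{1}{j{\left(\left(-8\right) \left(-9\right),Q{\left(-8 \right)} \right)} - 9942} = \frac{1}{\frac{3 \left(\left(-8\right) \left(-9\right)\right)}{2} - 9942} = \frac{1}{\frac{3}{2} \cdot 72 - 9942} = \frac{1}{108 - 9942} = \frac{1}{-9834} = - \frac{1}{9834}$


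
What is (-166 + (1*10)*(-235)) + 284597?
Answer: 282081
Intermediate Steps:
(-166 + (1*10)*(-235)) + 284597 = (-166 + 10*(-235)) + 284597 = (-166 - 2350) + 284597 = -2516 + 284597 = 282081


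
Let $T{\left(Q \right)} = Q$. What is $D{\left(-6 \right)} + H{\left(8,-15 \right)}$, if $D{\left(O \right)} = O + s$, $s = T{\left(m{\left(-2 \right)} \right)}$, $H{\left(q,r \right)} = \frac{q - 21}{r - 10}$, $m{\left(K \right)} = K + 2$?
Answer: $- \frac{137}{25} \approx -5.48$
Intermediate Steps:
$m{\left(K \right)} = 2 + K$
$H{\left(q,r \right)} = \frac{-21 + q}{-10 + r}$
$s = 0$ ($s = 2 - 2 = 0$)
$D{\left(O \right)} = O$ ($D{\left(O \right)} = O + 0 = O$)
$D{\left(-6 \right)} + H{\left(8,-15 \right)} = -6 + \frac{-21 + 8}{-10 - 15} = -6 + \frac{1}{-25} \left(-13\right) = -6 - - \frac{13}{25} = -6 + \frac{13}{25} = - \frac{137}{25}$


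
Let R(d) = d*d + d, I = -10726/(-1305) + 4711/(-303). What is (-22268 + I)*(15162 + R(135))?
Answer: -32806860636626/43935 ≈ -7.4671e+8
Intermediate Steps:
I = -965959/131805 (I = -10726*(-1/1305) + 4711*(-1/303) = 10726/1305 - 4711/303 = -965959/131805 ≈ -7.3287)
R(d) = d + d² (R(d) = d² + d = d + d²)
(-22268 + I)*(15162 + R(135)) = (-22268 - 965959/131805)*(15162 + 135*(1 + 135)) = -2935999699*(15162 + 135*136)/131805 = -2935999699*(15162 + 18360)/131805 = -2935999699/131805*33522 = -32806860636626/43935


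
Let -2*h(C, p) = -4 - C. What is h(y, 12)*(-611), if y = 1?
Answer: -3055/2 ≈ -1527.5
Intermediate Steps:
h(C, p) = 2 + C/2 (h(C, p) = -(-4 - C)/2 = 2 + C/2)
h(y, 12)*(-611) = (2 + (½)*1)*(-611) = (2 + ½)*(-611) = (5/2)*(-611) = -3055/2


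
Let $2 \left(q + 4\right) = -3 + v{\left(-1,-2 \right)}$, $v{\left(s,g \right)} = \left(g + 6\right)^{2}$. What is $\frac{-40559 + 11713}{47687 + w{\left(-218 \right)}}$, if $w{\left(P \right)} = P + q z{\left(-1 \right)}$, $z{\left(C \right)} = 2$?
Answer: $- \frac{14423}{23737} \approx -0.60762$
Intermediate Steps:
$v{\left(s,g \right)} = \left(6 + g\right)^{2}$
$q = \frac{5}{2}$ ($q = -4 + \frac{-3 + \left(6 - 2\right)^{2}}{2} = -4 + \frac{-3 + 4^{2}}{2} = -4 + \frac{-3 + 16}{2} = -4 + \frac{1}{2} \cdot 13 = -4 + \frac{13}{2} = \frac{5}{2} \approx 2.5$)
$w{\left(P \right)} = 5 + P$ ($w{\left(P \right)} = P + \frac{5}{2} \cdot 2 = P + 5 = 5 + P$)
$\frac{-40559 + 11713}{47687 + w{\left(-218 \right)}} = \frac{-40559 + 11713}{47687 + \left(5 - 218\right)} = - \frac{28846}{47687 - 213} = - \frac{28846}{47474} = \left(-28846\right) \frac{1}{47474} = - \frac{14423}{23737}$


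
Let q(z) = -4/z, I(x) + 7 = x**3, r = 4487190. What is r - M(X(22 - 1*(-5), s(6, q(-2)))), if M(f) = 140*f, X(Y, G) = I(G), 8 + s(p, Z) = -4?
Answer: 4730090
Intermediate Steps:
I(x) = -7 + x**3
s(p, Z) = -12 (s(p, Z) = -8 - 4 = -12)
X(Y, G) = -7 + G**3
r - M(X(22 - 1*(-5), s(6, q(-2)))) = 4487190 - 140*(-7 + (-12)**3) = 4487190 - 140*(-7 - 1728) = 4487190 - 140*(-1735) = 4487190 - 1*(-242900) = 4487190 + 242900 = 4730090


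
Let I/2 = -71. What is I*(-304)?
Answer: 43168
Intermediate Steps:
I = -142 (I = 2*(-71) = -142)
I*(-304) = -142*(-304) = 43168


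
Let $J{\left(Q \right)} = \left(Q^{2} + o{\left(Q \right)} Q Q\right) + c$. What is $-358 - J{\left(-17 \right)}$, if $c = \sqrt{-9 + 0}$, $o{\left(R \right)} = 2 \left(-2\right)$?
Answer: $509 - 3 i \approx 509.0 - 3.0 i$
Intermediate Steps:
$o{\left(R \right)} = -4$
$c = 3 i$ ($c = \sqrt{-9} = 3 i \approx 3.0 i$)
$J{\left(Q \right)} = - 3 Q^{2} + 3 i$ ($J{\left(Q \right)} = \left(Q^{2} + - 4 Q Q\right) + 3 i = \left(Q^{2} - 4 Q^{2}\right) + 3 i = - 3 Q^{2} + 3 i$)
$-358 - J{\left(-17 \right)} = -358 - \left(- 3 \left(-17\right)^{2} + 3 i\right) = -358 - \left(\left(-3\right) 289 + 3 i\right) = -358 - \left(-867 + 3 i\right) = -358 + \left(867 - 3 i\right) = 509 - 3 i$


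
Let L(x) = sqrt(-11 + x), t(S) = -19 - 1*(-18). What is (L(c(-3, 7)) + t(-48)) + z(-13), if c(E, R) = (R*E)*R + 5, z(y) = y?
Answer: -14 + 3*I*sqrt(17) ≈ -14.0 + 12.369*I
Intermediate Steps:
t(S) = -1 (t(S) = -19 + 18 = -1)
c(E, R) = 5 + E*R**2 (c(E, R) = (E*R)*R + 5 = E*R**2 + 5 = 5 + E*R**2)
(L(c(-3, 7)) + t(-48)) + z(-13) = (sqrt(-11 + (5 - 3*7**2)) - 1) - 13 = (sqrt(-11 + (5 - 3*49)) - 1) - 13 = (sqrt(-11 + (5 - 147)) - 1) - 13 = (sqrt(-11 - 142) - 1) - 13 = (sqrt(-153) - 1) - 13 = (3*I*sqrt(17) - 1) - 13 = (-1 + 3*I*sqrt(17)) - 13 = -14 + 3*I*sqrt(17)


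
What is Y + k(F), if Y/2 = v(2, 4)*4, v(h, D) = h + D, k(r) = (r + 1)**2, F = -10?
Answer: 129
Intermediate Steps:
k(r) = (1 + r)**2
v(h, D) = D + h
Y = 48 (Y = 2*((4 + 2)*4) = 2*(6*4) = 2*24 = 48)
Y + k(F) = 48 + (1 - 10)**2 = 48 + (-9)**2 = 48 + 81 = 129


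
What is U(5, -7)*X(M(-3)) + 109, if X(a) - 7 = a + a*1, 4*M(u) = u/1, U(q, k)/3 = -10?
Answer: -56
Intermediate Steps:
U(q, k) = -30 (U(q, k) = 3*(-10) = -30)
M(u) = u/4 (M(u) = (u/1)/4 = (u*1)/4 = u/4)
X(a) = 7 + 2*a (X(a) = 7 + (a + a*1) = 7 + (a + a) = 7 + 2*a)
U(5, -7)*X(M(-3)) + 109 = -30*(7 + 2*((¼)*(-3))) + 109 = -30*(7 + 2*(-¾)) + 109 = -30*(7 - 3/2) + 109 = -30*11/2 + 109 = -165 + 109 = -56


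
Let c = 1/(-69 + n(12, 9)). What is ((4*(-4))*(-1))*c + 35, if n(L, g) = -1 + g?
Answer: 2119/61 ≈ 34.738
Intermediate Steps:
c = -1/61 (c = 1/(-69 + (-1 + 9)) = 1/(-69 + 8) = 1/(-61) = -1/61 ≈ -0.016393)
((4*(-4))*(-1))*c + 35 = ((4*(-4))*(-1))*(-1/61) + 35 = -16*(-1)*(-1/61) + 35 = 16*(-1/61) + 35 = -16/61 + 35 = 2119/61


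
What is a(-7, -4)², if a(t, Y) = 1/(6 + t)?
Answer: 1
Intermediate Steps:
a(-7, -4)² = (1/(6 - 7))² = (1/(-1))² = (-1)² = 1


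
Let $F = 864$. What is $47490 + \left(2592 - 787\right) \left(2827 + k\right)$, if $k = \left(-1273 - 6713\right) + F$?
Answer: $-7704985$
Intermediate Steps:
$k = -7122$ ($k = \left(-1273 - 6713\right) + 864 = -7986 + 864 = -7122$)
$47490 + \left(2592 - 787\right) \left(2827 + k\right) = 47490 + \left(2592 - 787\right) \left(2827 - 7122\right) = 47490 + 1805 \left(-4295\right) = 47490 - 7752475 = -7704985$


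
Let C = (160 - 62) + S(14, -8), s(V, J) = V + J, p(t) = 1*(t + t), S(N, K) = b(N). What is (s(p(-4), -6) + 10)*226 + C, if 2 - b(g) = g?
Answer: -818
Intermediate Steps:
b(g) = 2 - g
S(N, K) = 2 - N
p(t) = 2*t (p(t) = 1*(2*t) = 2*t)
s(V, J) = J + V
C = 86 (C = (160 - 62) + (2 - 1*14) = 98 + (2 - 14) = 98 - 12 = 86)
(s(p(-4), -6) + 10)*226 + C = ((-6 + 2*(-4)) + 10)*226 + 86 = ((-6 - 8) + 10)*226 + 86 = (-14 + 10)*226 + 86 = -4*226 + 86 = -904 + 86 = -818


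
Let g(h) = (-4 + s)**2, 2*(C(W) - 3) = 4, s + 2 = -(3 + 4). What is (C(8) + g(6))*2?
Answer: 348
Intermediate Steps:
s = -9 (s = -2 - (3 + 4) = -2 - 1*7 = -2 - 7 = -9)
C(W) = 5 (C(W) = 3 + (1/2)*4 = 3 + 2 = 5)
g(h) = 169 (g(h) = (-4 - 9)**2 = (-13)**2 = 169)
(C(8) + g(6))*2 = (5 + 169)*2 = 174*2 = 348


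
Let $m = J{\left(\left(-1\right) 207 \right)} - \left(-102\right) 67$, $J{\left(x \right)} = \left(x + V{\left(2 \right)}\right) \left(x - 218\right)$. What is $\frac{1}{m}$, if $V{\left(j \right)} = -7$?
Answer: $\frac{1}{97784} \approx 1.0227 \cdot 10^{-5}$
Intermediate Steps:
$J{\left(x \right)} = \left(-218 + x\right) \left(-7 + x\right)$ ($J{\left(x \right)} = \left(x - 7\right) \left(x - 218\right) = \left(-7 + x\right) \left(-218 + x\right) = \left(-218 + x\right) \left(-7 + x\right)$)
$m = 97784$ ($m = \left(1526 + \left(\left(-1\right) 207\right)^{2} - 225 \left(\left(-1\right) 207\right)\right) - \left(-102\right) 67 = \left(1526 + \left(-207\right)^{2} - -46575\right) - -6834 = \left(1526 + 42849 + 46575\right) + 6834 = 90950 + 6834 = 97784$)
$\frac{1}{m} = \frac{1}{97784}$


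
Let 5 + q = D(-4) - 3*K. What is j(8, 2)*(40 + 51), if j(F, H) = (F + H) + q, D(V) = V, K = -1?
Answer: 364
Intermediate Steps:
q = -6 (q = -5 + (-4 - 3*(-1)) = -5 + (-4 + 3) = -5 - 1 = -6)
j(F, H) = -6 + F + H (j(F, H) = (F + H) - 6 = -6 + F + H)
j(8, 2)*(40 + 51) = (-6 + 8 + 2)*(40 + 51) = 4*91 = 364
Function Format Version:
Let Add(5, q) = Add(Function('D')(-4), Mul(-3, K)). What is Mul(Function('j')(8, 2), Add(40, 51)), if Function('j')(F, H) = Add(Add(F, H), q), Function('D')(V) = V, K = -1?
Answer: 364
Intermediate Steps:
q = -6 (q = Add(-5, Add(-4, Mul(-3, -1))) = Add(-5, Add(-4, 3)) = Add(-5, -1) = -6)
Function('j')(F, H) = Add(-6, F, H) (Function('j')(F, H) = Add(Add(F, H), -6) = Add(-6, F, H))
Mul(Function('j')(8, 2), Add(40, 51)) = Mul(Add(-6, 8, 2), Add(40, 51)) = Mul(4, 91) = 364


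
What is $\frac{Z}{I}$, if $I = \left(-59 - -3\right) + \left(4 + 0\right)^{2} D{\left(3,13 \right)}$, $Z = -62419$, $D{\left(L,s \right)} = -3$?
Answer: $\frac{62419}{104} \approx 600.18$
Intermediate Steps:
$I = -104$ ($I = \left(-59 - -3\right) + \left(4 + 0\right)^{2} \left(-3\right) = \left(-59 + 3\right) + 4^{2} \left(-3\right) = -56 + 16 \left(-3\right) = -56 - 48 = -104$)
$\frac{Z}{I} = - \frac{62419}{-104} = \left(-62419\right) \left(- \frac{1}{104}\right) = \frac{62419}{104}$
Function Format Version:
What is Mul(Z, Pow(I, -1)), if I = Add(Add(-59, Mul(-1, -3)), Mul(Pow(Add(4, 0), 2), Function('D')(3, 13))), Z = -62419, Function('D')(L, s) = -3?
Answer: Rational(62419, 104) ≈ 600.18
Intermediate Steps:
I = -104 (I = Add(Add(-59, Mul(-1, -3)), Mul(Pow(Add(4, 0), 2), -3)) = Add(Add(-59, 3), Mul(Pow(4, 2), -3)) = Add(-56, Mul(16, -3)) = Add(-56, -48) = -104)
Mul(Z, Pow(I, -1)) = Mul(-62419, Pow(-104, -1)) = Mul(-62419, Rational(-1, 104)) = Rational(62419, 104)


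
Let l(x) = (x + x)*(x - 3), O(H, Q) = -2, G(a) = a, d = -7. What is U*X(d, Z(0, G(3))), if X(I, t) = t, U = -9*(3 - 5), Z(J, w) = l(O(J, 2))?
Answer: 360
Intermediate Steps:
l(x) = 2*x*(-3 + x) (l(x) = (2*x)*(-3 + x) = 2*x*(-3 + x))
Z(J, w) = 20 (Z(J, w) = 2*(-2)*(-3 - 2) = 2*(-2)*(-5) = 20)
U = 18 (U = -9*(-2) = 18)
U*X(d, Z(0, G(3))) = 18*20 = 360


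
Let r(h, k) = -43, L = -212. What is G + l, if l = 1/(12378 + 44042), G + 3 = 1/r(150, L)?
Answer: -7334557/2426060 ≈ -3.0232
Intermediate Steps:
G = -130/43 (G = -3 + 1/(-43) = -3 - 1/43 = -130/43 ≈ -3.0233)
l = 1/56420 ≈ 1.7724e-5
G + l = -130/43 + 1/56420 = -7334557/2426060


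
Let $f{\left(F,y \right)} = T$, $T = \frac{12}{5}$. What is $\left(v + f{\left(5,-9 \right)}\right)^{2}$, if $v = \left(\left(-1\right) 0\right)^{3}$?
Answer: $\frac{144}{25} \approx 5.76$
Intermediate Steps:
$T = \frac{12}{5}$ ($T = 12 \cdot \frac{1}{5} = \frac{12}{5} \approx 2.4$)
$f{\left(F,y \right)} = \frac{12}{5}$
$v = 0$ ($v = 0^{3} = 0$)
$\left(v + f{\left(5,-9 \right)}\right)^{2} = \left(0 + \frac{12}{5}\right)^{2} = \left(\frac{12}{5}\right)^{2} = \frac{144}{25}$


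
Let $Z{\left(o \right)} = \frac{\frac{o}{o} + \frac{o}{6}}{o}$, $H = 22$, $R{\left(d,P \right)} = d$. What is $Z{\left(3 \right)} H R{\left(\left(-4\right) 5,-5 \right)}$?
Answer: $-220$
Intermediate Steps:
$Z{\left(o \right)} = \frac{1 + \frac{o}{6}}{o}$ ($Z{\left(o \right)} = \frac{1 + o \frac{1}{6}}{o} = \frac{1 + \frac{o}{6}}{o}$)
$Z{\left(3 \right)} H R{\left(\left(-4\right) 5,-5 \right)} = \frac{6 + 3}{6 \cdot 3} \cdot 22 \left(\left(-4\right) 5\right) = \frac{1}{6} \cdot \frac{1}{3} \cdot 9 \cdot 22 \left(-20\right) = \frac{1}{2} \cdot 22 \left(-20\right) = 11 \left(-20\right) = -220$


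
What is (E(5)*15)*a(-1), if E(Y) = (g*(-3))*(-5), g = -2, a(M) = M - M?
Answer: 0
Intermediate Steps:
a(M) = 0
E(Y) = -30 (E(Y) = -2*(-3)*(-5) = 6*(-5) = -30)
(E(5)*15)*a(-1) = -30*15*0 = -450*0 = 0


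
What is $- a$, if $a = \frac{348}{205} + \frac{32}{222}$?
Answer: $- \frac{41908}{22755} \approx -1.8417$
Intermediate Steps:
$a = \frac{41908}{22755}$ ($a = 348 \cdot \frac{1}{205} + 32 \cdot \frac{1}{222} = \frac{348}{205} + \frac{16}{111} = \frac{41908}{22755} \approx 1.8417$)
$- a = \left(-1\right) \frac{41908}{22755} = - \frac{41908}{22755}$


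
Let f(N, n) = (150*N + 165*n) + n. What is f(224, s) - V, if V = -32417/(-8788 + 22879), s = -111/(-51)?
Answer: 105660743/3111 ≈ 33964.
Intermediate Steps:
s = 37/17 (s = -111*(-1/51) = 37/17 ≈ 2.1765)
f(N, n) = 150*N + 166*n
V = -421/183 (V = -32417/14091 = -32417*1/14091 = -421/183 ≈ -2.3005)
f(224, s) - V = (150*224 + 166*(37/17)) - 1*(-421/183) = (33600 + 6142/17) + 421/183 = 577342/17 + 421/183 = 105660743/3111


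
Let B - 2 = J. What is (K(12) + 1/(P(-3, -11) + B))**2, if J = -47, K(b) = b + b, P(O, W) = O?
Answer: 1324801/2304 ≈ 575.00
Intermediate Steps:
K(b) = 2*b
B = -45 (B = 2 - 47 = -45)
(K(12) + 1/(P(-3, -11) + B))**2 = (2*12 + 1/(-3 - 45))**2 = (24 + 1/(-48))**2 = (24 - 1/48)**2 = (1151/48)**2 = 1324801/2304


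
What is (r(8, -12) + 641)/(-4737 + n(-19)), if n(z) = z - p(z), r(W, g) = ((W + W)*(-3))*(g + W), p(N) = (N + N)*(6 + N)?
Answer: -119/750 ≈ -0.15867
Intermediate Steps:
p(N) = 2*N*(6 + N) (p(N) = (2*N)*(6 + N) = 2*N*(6 + N))
r(W, g) = -6*W*(W + g) (r(W, g) = ((2*W)*(-3))*(W + g) = (-6*W)*(W + g) = -6*W*(W + g))
n(z) = z - 2*z*(6 + z)
(r(8, -12) + 641)/(-4737 + n(-19)) = (-6*8*(8 - 12) + 641)/(-4737 - 19*(-11 - 2*(-19))) = (-6*8*(-4) + 641)/(-4737 - 19*(-11 + 38)) = (192 + 641)/(-4737 - 19*27) = 833/(-4737 - 513) = 833/(-5250) = 833*(-1/5250) = -119/750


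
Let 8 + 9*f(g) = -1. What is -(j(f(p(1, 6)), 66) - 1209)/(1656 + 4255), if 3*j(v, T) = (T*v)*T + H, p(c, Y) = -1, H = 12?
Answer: 2657/5911 ≈ 0.44950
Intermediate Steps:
f(g) = -1 (f(g) = -8/9 + (⅑)*(-1) = -8/9 - ⅑ = -1)
j(v, T) = 4 + v*T²/3 (j(v, T) = ((T*v)*T + 12)/3 = (v*T² + 12)/3 = (12 + v*T²)/3 = 4 + v*T²/3)
-(j(f(p(1, 6)), 66) - 1209)/(1656 + 4255) = -((4 + (⅓)*(-1)*66²) - 1209)/(1656 + 4255) = -((4 + (⅓)*(-1)*4356) - 1209)/5911 = -((4 - 1452) - 1209)/5911 = -(-1448 - 1209)/5911 = -(-2657)/5911 = -1*(-2657/5911) = 2657/5911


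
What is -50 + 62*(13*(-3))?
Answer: -2468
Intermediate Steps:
-50 + 62*(13*(-3)) = -50 + 62*(-39) = -50 - 2418 = -2468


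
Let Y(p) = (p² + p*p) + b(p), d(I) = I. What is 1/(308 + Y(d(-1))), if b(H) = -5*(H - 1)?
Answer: 1/320 ≈ 0.0031250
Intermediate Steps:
b(H) = 5 - 5*H (b(H) = -5*(-1 + H) = 5 - 5*H)
Y(p) = 5 - 5*p + 2*p² (Y(p) = (p² + p*p) + (5 - 5*p) = (p² + p²) + (5 - 5*p) = 2*p² + (5 - 5*p) = 5 - 5*p + 2*p²)
1/(308 + Y(d(-1))) = 1/(308 + (5 - 5*(-1) + 2*(-1)²)) = 1/(308 + (5 + 5 + 2*1)) = 1/(308 + (5 + 5 + 2)) = 1/(308 + 12) = 1/320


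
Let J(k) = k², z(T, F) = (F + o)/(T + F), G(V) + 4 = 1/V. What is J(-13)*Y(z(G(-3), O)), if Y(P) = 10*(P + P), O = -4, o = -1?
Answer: 2028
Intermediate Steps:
G(V) = -4 + 1/V
z(T, F) = (-1 + F)/(F + T) (z(T, F) = (F - 1)/(T + F) = (-1 + F)/(F + T))
Y(P) = 20*P (Y(P) = 10*(2*P) = 20*P)
J(-13)*Y(z(G(-3), O)) = (-13)²*(20*((-1 - 4)/(-4 + (-4 + 1/(-3))))) = 169*(20*(-5/(-4 + (-4 - ⅓)))) = 169*(20*(-5/(-4 - 13/3))) = 169*(20*(-5/(-25/3))) = 169*(20*(-3/25*(-5))) = 169*(20*(⅗)) = 169*12 = 2028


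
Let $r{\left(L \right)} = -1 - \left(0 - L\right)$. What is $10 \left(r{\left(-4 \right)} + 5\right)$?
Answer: $0$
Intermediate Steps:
$r{\left(L \right)} = -1 + L$ ($r{\left(L \right)} = -1 - - L = -1 + L$)
$10 \left(r{\left(-4 \right)} + 5\right) = 10 \left(\left(-1 - 4\right) + 5\right) = 10 \left(-5 + 5\right) = 10 \cdot 0 = 0$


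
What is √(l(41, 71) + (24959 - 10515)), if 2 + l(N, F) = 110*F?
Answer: 2*√5563 ≈ 149.17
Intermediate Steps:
l(N, F) = -2 + 110*F
√(l(41, 71) + (24959 - 10515)) = √((-2 + 110*71) + (24959 - 10515)) = √((-2 + 7810) + 14444) = √(7808 + 14444) = √22252 = 2*√5563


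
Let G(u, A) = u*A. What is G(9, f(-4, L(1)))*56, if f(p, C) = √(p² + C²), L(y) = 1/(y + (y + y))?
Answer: 168*√145 ≈ 2023.0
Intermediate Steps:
L(y) = 1/(3*y) (L(y) = 1/(y + 2*y) = 1/(3*y))
f(p, C) = √(C² + p²)
G(u, A) = A*u
G(9, f(-4, L(1)))*56 = (√(((⅓)/1)² + (-4)²)*9)*56 = (√(((⅓)*1)² + 16)*9)*56 = (√((⅓)² + 16)*9)*56 = (√(⅑ + 16)*9)*56 = (√(145/9)*9)*56 = ((√145/3)*9)*56 = (3*√145)*56 = 168*√145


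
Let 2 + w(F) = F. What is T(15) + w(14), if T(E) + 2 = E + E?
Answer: 40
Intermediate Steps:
w(F) = -2 + F
T(E) = -2 + 2*E (T(E) = -2 + (E + E) = -2 + 2*E)
T(15) + w(14) = (-2 + 2*15) + (-2 + 14) = (-2 + 30) + 12 = 28 + 12 = 40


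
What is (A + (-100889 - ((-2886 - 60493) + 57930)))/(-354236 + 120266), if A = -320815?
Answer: 83251/46794 ≈ 1.7791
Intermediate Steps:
(A + (-100889 - ((-2886 - 60493) + 57930)))/(-354236 + 120266) = (-320815 + (-100889 - ((-2886 - 60493) + 57930)))/(-354236 + 120266) = (-320815 + (-100889 - (-63379 + 57930)))/(-233970) = (-320815 + (-100889 - 1*(-5449)))*(-1/233970) = (-320815 + (-100889 + 5449))*(-1/233970) = (-320815 - 95440)*(-1/233970) = -416255*(-1/233970) = 83251/46794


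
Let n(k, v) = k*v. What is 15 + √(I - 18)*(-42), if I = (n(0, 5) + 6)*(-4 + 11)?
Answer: 15 - 84*√6 ≈ -190.76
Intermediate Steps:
I = 42 (I = (0*5 + 6)*(-4 + 11) = (0 + 6)*7 = 6*7 = 42)
15 + √(I - 18)*(-42) = 15 + √(42 - 18)*(-42) = 15 + √24*(-42) = 15 + (2*√6)*(-42) = 15 - 84*√6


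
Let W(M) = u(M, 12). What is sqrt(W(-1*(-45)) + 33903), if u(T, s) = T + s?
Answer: 2*sqrt(8490) ≈ 184.28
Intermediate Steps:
W(M) = 12 + M (W(M) = M + 12 = 12 + M)
sqrt(W(-1*(-45)) + 33903) = sqrt((12 - 1*(-45)) + 33903) = sqrt((12 + 45) + 33903) = sqrt(57 + 33903) = sqrt(33960) = 2*sqrt(8490)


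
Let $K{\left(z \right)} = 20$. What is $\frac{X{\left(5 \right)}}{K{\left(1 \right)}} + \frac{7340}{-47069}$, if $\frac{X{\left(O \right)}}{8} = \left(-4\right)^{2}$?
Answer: $\frac{1469508}{235345} \approx 6.2441$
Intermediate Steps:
$X{\left(O \right)} = 128$ ($X{\left(O \right)} = 8 \left(-4\right)^{2} = 8 \cdot 16 = 128$)
$\frac{X{\left(5 \right)}}{K{\left(1 \right)}} + \frac{7340}{-47069} = \frac{128}{20} + \frac{7340}{-47069} = 128 \cdot \frac{1}{20} + 7340 \left(- \frac{1}{47069}\right) = \frac{32}{5} - \frac{7340}{47069} = \frac{1469508}{235345}$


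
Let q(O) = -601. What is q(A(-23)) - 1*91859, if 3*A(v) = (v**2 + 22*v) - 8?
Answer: -92460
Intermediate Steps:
A(v) = -8/3 + v**2/3 + 22*v/3 (A(v) = ((v**2 + 22*v) - 8)/3 = (-8 + v**2 + 22*v)/3 = -8/3 + v**2/3 + 22*v/3)
q(A(-23)) - 1*91859 = -601 - 1*91859 = -601 - 91859 = -92460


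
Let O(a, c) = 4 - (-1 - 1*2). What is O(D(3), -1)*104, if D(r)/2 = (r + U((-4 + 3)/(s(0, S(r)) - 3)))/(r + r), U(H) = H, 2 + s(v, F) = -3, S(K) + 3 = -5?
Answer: 728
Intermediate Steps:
S(K) = -8 (S(K) = -3 - 5 = -8)
s(v, F) = -5 (s(v, F) = -2 - 3 = -5)
D(r) = (⅛ + r)/r (D(r) = 2*((r + (-4 + 3)/(-5 - 3))/(r + r)) = 2*((r - 1/(-8))/((2*r))) = 2*((r - 1*(-⅛))*(1/(2*r))) = 2*((r + ⅛)*(1/(2*r))) = 2*((⅛ + r)*(1/(2*r))) = 2*((⅛ + r)/(2*r)) = (⅛ + r)/r)
O(a, c) = 7 (O(a, c) = 4 - (-1 - 2) = 4 - 1*(-3) = 4 + 3 = 7)
O(D(3), -1)*104 = 7*104 = 728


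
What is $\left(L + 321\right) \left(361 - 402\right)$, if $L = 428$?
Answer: $-30709$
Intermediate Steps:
$\left(L + 321\right) \left(361 - 402\right) = \left(428 + 321\right) \left(361 - 402\right) = 749 \left(-41\right) = -30709$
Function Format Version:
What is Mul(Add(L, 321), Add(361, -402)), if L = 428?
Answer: -30709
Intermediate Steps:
Mul(Add(L, 321), Add(361, -402)) = Mul(Add(428, 321), Add(361, -402)) = Mul(749, -41) = -30709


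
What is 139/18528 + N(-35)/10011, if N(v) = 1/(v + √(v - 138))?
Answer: 324118177/43217727264 - I*√173/13995378 ≈ 0.0074997 - 9.3981e-7*I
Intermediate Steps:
N(v) = 1/(v + √(-138 + v))
139/18528 + N(-35)/10011 = 139/18528 + 1/(-35 + √(-138 - 35)*10011) = 139*(1/18528) + (1/10011)/(-35 + √(-173)) = 139/18528 + (1/10011)/(-35 + I*√173) = 139/18528 + 1/(10011*(-35 + I*√173))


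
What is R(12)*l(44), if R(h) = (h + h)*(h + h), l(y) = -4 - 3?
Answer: -4032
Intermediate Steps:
l(y) = -7
R(h) = 4*h² (R(h) = (2*h)*(2*h) = 4*h²)
R(12)*l(44) = (4*12²)*(-7) = (4*144)*(-7) = 576*(-7) = -4032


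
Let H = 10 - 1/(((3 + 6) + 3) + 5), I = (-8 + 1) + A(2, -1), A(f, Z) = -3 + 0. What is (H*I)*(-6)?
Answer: 10140/17 ≈ 596.47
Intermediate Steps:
A(f, Z) = -3
I = -10 (I = (-8 + 1) - 3 = -7 - 3 = -10)
H = 169/17 (H = 10 - 1/((9 + 3) + 5) = 10 - 1/(12 + 5) = 10 - 1/17 = 169/17 ≈ 9.9412)
(H*I)*(-6) = ((169/17)*(-10))*(-6) = -1690/17*(-6) = 10140/17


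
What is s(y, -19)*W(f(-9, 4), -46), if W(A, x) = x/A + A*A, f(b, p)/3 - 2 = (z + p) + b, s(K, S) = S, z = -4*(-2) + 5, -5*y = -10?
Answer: -256063/15 ≈ -17071.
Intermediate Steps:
y = 2 (y = -1/5*(-10) = 2)
z = 13 (z = 8 + 5 = 13)
f(b, p) = 45 + 3*b + 3*p (f(b, p) = 6 + 3*((13 + p) + b) = 6 + 3*(13 + b + p) = 6 + (39 + 3*b + 3*p) = 45 + 3*b + 3*p)
W(A, x) = A**2 + x/A (W(A, x) = x/A + A**2 = A**2 + x/A)
s(y, -19)*W(f(-9, 4), -46) = -19*(-46 + (45 + 3*(-9) + 3*4)**3)/(45 + 3*(-9) + 3*4) = -19*(-46 + (45 - 27 + 12)**3)/(45 - 27 + 12) = -19*(-46 + 30**3)/30 = -19*(-46 + 27000)/30 = -19*26954/30 = -19*13477/15 = -256063/15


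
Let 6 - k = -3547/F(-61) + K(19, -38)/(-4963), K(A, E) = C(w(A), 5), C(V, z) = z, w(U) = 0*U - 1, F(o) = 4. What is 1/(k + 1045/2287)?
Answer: 45401524/40553001631 ≈ 0.0011196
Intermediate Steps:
w(U) = -1 (w(U) = 0 - 1 = -1)
K(A, E) = 5
k = 17722893/19852 (k = 6 - (-3547/4 + 5/(-4963)) = 6 - (-3547*¼ + 5*(-1/4963)) = 6 - (-3547/4 - 5/4963) = 6 - 1*(-17603781/19852) = 6 + 17603781/19852 = 17722893/19852 ≈ 892.75)
1/(k + 1045/2287) = 1/(17722893/19852 + 1045/2287) = 1/(40553001631/45401524) = 45401524/40553001631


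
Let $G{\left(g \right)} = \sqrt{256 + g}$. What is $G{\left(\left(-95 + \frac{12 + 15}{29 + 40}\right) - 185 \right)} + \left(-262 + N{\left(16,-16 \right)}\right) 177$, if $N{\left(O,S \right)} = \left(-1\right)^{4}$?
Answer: $-46197 + \frac{i \sqrt{12489}}{23} \approx -46197.0 + 4.8589 i$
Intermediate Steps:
$N{\left(O,S \right)} = 1$
$G{\left(\left(-95 + \frac{12 + 15}{29 + 40}\right) - 185 \right)} + \left(-262 + N{\left(16,-16 \right)}\right) 177 = \sqrt{256 - \left(280 - \frac{12 + 15}{29 + 40}\right)} + \left(-262 + 1\right) 177 = \sqrt{256 - \left(280 - \frac{9}{23}\right)} - 46197 = \sqrt{256 + \left(\left(-95 + 27 \cdot \frac{1}{69}\right) - 185\right)} - 46197 = \sqrt{256 + \left(\left(-95 + \frac{9}{23}\right) - 185\right)} - 46197 = \sqrt{256 - \frac{6431}{23}} - 46197 = \sqrt{- \frac{543}{23}} - 46197 = \frac{i \sqrt{12489}}{23} - 46197 = -46197 + \frac{i \sqrt{12489}}{23}$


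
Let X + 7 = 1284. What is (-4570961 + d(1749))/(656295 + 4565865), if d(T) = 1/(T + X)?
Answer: -307371733/351161248 ≈ -0.87530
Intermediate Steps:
X = 1277 (X = -7 + 1284 = 1277)
d(T) = 1/(1277 + T) (d(T) = 1/(T + 1277) = 1/(1277 + T))
(-4570961 + d(1749))/(656295 + 4565865) = (-4570961 + 1/(1277 + 1749))/(656295 + 4565865) = (-4570961 + 1/3026)/5222160 = (-4570961 + 1/3026)*(1/5222160) = -13831727985/3026*1/5222160 = -307371733/351161248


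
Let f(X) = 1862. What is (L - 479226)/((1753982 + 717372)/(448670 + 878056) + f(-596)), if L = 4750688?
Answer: 2833529846706/1236417583 ≈ 2291.7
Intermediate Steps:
(L - 479226)/((1753982 + 717372)/(448670 + 878056) + f(-596)) = (4750688 - 479226)/((1753982 + 717372)/(448670 + 878056) + 1862) = 4271462/(2471354/1326726 + 1862) = 4271462/(2471354*(1/1326726) + 1862) = 4271462/(1235677/663363 + 1862) = 4271462/(1236417583/663363) = 4271462*(663363/1236417583) = 2833529846706/1236417583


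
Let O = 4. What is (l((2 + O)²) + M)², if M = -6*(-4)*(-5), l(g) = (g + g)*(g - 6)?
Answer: 4161600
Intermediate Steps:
l(g) = 2*g*(-6 + g) (l(g) = (2*g)*(-6 + g) = 2*g*(-6 + g))
M = -120 (M = 24*(-5) = -120)
(l((2 + O)²) + M)² = (2*(2 + 4)²*(-6 + (2 + 4)²) - 120)² = (2*6²*(-6 + 6²) - 120)² = (2*36*(-6 + 36) - 120)² = (2*36*30 - 120)² = (2160 - 120)² = 2040² = 4161600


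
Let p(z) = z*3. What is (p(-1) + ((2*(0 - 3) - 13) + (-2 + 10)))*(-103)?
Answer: 1442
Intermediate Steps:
p(z) = 3*z
(p(-1) + ((2*(0 - 3) - 13) + (-2 + 10)))*(-103) = (3*(-1) + ((2*(0 - 3) - 13) + (-2 + 10)))*(-103) = (-3 + ((2*(-3) - 13) + 8))*(-103) = (-3 + ((-6 - 13) + 8))*(-103) = (-3 + (-19 + 8))*(-103) = (-3 - 11)*(-103) = -14*(-103) = 1442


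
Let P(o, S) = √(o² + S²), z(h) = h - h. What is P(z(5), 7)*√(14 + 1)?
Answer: 7*√15 ≈ 27.111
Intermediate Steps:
z(h) = 0
P(o, S) = √(S² + o²)
P(z(5), 7)*√(14 + 1) = √(7² + 0²)*√(14 + 1) = √(49 + 0)*√15 = √49*√15 = 7*√15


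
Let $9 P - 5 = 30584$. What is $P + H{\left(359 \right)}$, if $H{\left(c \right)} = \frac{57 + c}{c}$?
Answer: $\frac{10985195}{3231} \approx 3399.9$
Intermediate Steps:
$H{\left(c \right)} = \frac{57 + c}{c}$
$P = \frac{30589}{9}$ ($P = \frac{5}{9} + \frac{1}{9} \cdot 30584 = \frac{5}{9} + \frac{30584}{9} = \frac{30589}{9} \approx 3398.8$)
$P + H{\left(359 \right)} = \frac{30589}{9} + \frac{57 + 359}{359} = \frac{30589}{9} + \frac{1}{359} \cdot 416 = \frac{30589}{9} + \frac{416}{359} = \frac{10985195}{3231}$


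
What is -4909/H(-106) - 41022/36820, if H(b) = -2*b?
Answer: -47361511/1951460 ≈ -24.270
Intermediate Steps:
-4909/H(-106) - 41022/36820 = -4909/((-2*(-106))) - 41022/36820 = -4909/212 - 41022*1/36820 = -4909*1/212 - 20511/18410 = -4909/212 - 20511/18410 = -47361511/1951460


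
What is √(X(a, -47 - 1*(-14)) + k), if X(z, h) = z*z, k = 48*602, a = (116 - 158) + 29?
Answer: √29065 ≈ 170.48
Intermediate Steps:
a = -13 (a = -42 + 29 = -13)
k = 28896
X(z, h) = z²
√(X(a, -47 - 1*(-14)) + k) = √((-13)² + 28896) = √(169 + 28896) = √29065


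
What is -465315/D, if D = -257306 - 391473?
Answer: 465315/648779 ≈ 0.71722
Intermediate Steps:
D = -648779
-465315/D = -465315/(-648779) = -465315*(-1/648779) = 465315/648779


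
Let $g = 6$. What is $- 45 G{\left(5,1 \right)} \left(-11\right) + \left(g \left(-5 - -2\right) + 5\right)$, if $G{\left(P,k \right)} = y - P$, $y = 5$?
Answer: $-13$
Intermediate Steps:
$G{\left(P,k \right)} = 5 - P$
$- 45 G{\left(5,1 \right)} \left(-11\right) + \left(g \left(-5 - -2\right) + 5\right) = - 45 \left(5 - 5\right) \left(-11\right) + \left(6 \left(-5 - -2\right) + 5\right) = - 45 \left(5 - 5\right) \left(-11\right) + \left(6 \left(-5 + 2\right) + 5\right) = - 45 \cdot 0 \left(-11\right) + \left(6 \left(-3\right) + 5\right) = \left(-45\right) 0 + \left(-18 + 5\right) = 0 - 13 = -13$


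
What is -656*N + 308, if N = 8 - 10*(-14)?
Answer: -96780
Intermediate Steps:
N = 148 (N = 8 + 140 = 148)
-656*N + 308 = -656*148 + 308 = -97088 + 308 = -96780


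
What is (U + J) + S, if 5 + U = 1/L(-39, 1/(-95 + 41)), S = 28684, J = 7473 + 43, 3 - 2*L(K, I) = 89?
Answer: 1556384/43 ≈ 36195.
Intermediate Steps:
L(K, I) = -43 (L(K, I) = 3/2 - ½*89 = 3/2 - 89/2 = -43)
J = 7516
U = -216/43 (U = -5 + 1/(-43) = -5 - 1/43 = -216/43 ≈ -5.0233)
(U + J) + S = (-216/43 + 7516) + 28684 = 322972/43 + 28684 = 1556384/43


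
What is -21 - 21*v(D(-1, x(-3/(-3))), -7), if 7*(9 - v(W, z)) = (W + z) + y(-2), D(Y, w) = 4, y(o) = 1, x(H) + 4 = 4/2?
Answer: -216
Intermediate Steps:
x(H) = -2 (x(H) = -4 + 4/2 = -4 + 4*(½) = -4 + 2 = -2)
v(W, z) = 62/7 - W/7 - z/7 (v(W, z) = 9 - ((W + z) + 1)/7 = 9 - (1 + W + z)/7 = 9 + (-⅐ - W/7 - z/7) = 62/7 - W/7 - z/7)
-21 - 21*v(D(-1, x(-3/(-3))), -7) = -21 - 21*(62/7 - ⅐*4 - ⅐*(-7)) = -21 - 21*(62/7 - 4/7 + 1) = -21 - 21*65/7 = -21 - 195 = -216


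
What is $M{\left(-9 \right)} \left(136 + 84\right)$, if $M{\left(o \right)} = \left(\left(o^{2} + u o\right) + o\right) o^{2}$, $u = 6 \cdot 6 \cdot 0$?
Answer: $1283040$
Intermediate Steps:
$u = 0$ ($u = 36 \cdot 0 = 0$)
$M{\left(o \right)} = o^{2} \left(o + o^{2}\right)$ ($M{\left(o \right)} = \left(\left(o^{2} + 0 o\right) + o\right) o^{2} = \left(\left(o^{2} + 0\right) + o\right) o^{2} = \left(o^{2} + o\right) o^{2} = \left(o + o^{2}\right) o^{2} = o^{2} \left(o + o^{2}\right)$)
$M{\left(-9 \right)} \left(136 + 84\right) = \left(-9\right)^{3} \left(1 - 9\right) \left(136 + 84\right) = \left(-729\right) \left(-8\right) 220 = 5832 \cdot 220 = 1283040$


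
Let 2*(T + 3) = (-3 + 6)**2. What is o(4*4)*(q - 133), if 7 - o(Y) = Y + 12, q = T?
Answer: 5523/2 ≈ 2761.5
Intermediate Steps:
T = 3/2 (T = -3 + (-3 + 6)**2/2 = -3 + (1/2)*3**2 = -3 + (1/2)*9 = -3 + 9/2 = 3/2 ≈ 1.5000)
q = 3/2 ≈ 1.5000
o(Y) = -5 - Y (o(Y) = 7 - (Y + 12) = 7 - (12 + Y) = 7 + (-12 - Y) = -5 - Y)
o(4*4)*(q - 133) = (-5 - 4*4)*(3/2 - 133) = (-5 - 1*16)*(-263/2) = (-5 - 16)*(-263/2) = -21*(-263/2) = 5523/2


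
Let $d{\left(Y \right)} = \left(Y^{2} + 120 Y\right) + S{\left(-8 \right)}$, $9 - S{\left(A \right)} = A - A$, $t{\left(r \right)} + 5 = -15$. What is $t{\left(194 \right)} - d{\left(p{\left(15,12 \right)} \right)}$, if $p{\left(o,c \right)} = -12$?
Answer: $1267$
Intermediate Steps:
$t{\left(r \right)} = -20$ ($t{\left(r \right)} = -5 - 15 = -20$)
$S{\left(A \right)} = 9$ ($S{\left(A \right)} = 9 - \left(A - A\right) = 9 - 0 = 9 + 0 = 9$)
$d{\left(Y \right)} = 9 + Y^{2} + 120 Y$ ($d{\left(Y \right)} = \left(Y^{2} + 120 Y\right) + 9 = 9 + Y^{2} + 120 Y$)
$t{\left(194 \right)} - d{\left(p{\left(15,12 \right)} \right)} = -20 - \left(9 + \left(-12\right)^{2} + 120 \left(-12\right)\right) = -20 - \left(9 + 144 - 1440\right) = -20 - -1287 = -20 + 1287 = 1267$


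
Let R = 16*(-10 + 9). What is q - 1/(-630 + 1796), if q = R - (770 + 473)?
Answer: -1467995/1166 ≈ -1259.0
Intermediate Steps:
R = -16 (R = 16*(-1) = -16)
q = -1259 (q = -16 - (770 + 473) = -16 - 1*1243 = -16 - 1243 = -1259)
q - 1/(-630 + 1796) = -1259 - 1/(-630 + 1796) = -1259 - 1/1166 = -1467995/1166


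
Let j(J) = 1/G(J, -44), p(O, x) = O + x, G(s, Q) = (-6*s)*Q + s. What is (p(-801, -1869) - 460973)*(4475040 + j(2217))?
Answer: -1218967694403317243/587505 ≈ -2.0748e+12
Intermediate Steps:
G(s, Q) = s - 6*Q*s (G(s, Q) = -6*Q*s + s = s - 6*Q*s)
j(J) = 1/(265*J) (j(J) = 1/(J*(1 - 6*(-44))) = 1/(J*(1 + 264)) = 1/(J*265) = 1/(265*J))
(p(-801, -1869) - 460973)*(4475040 + j(2217)) = ((-801 - 1869) - 460973)*(4475040 + (1/265)/2217) = (-2670 - 460973)*(4475040 + (1/265)*(1/2217)) = -463643*(4475040 + 1/587505) = -463643*2629108375201/587505 = -1218967694403317243/587505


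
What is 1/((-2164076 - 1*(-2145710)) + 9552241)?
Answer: 1/9533875 ≈ 1.0489e-7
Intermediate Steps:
1/((-2164076 - 1*(-2145710)) + 9552241) = 1/((-2164076 + 2145710) + 9552241) = 1/(-18366 + 9552241) = 1/9533875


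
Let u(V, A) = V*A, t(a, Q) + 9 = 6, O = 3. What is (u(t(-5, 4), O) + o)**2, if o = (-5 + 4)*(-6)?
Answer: 9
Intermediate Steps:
t(a, Q) = -3 (t(a, Q) = -9 + 6 = -3)
u(V, A) = A*V
o = 6 (o = -1*(-6) = 6)
(u(t(-5, 4), O) + o)**2 = (3*(-3) + 6)**2 = (-9 + 6)**2 = (-3)**2 = 9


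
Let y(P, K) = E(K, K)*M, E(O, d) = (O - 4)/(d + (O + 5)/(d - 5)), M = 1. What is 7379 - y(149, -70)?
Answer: 7650913/1037 ≈ 7377.9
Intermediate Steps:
E(O, d) = (-4 + O)/(d + (5 + O)/(-5 + d))
y(P, K) = (20 + K² - 9*K)/(5 + K² - 4*K) (y(P, K) = ((20 - 5*K - 4*K + K*K)/(5 + K + K² - 5*K))*1 = ((20 - 5*K - 4*K + K²)/(5 + K² - 4*K))*1 = ((20 + K² - 9*K)/(5 + K² - 4*K))*1 = (20 + K² - 9*K)/(5 + K² - 4*K))
7379 - y(149, -70) = 7379 - (20 + (-70)² - 9*(-70))/(5 + (-70)² - 4*(-70)) = 7379 - (20 + 4900 + 630)/(5 + 4900 + 280) = 7379 - 5550/5185 = 7379 - 1*1110/1037 = 7379 - 1110/1037 = 7650913/1037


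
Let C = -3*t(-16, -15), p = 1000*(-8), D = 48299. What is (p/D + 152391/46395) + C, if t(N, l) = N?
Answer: 38183037983/746944035 ≈ 51.119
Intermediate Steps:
p = -8000
C = 48 (C = -3*(-16) = 48)
(p/D + 152391/46395) + C = (-8000/48299 + 152391/46395) + 48 = (-8000*1/48299 + 152391*(1/46395)) + 48 = (-8000/48299 + 50797/15465) + 48 = 2329724303/746944035 + 48 = 38183037983/746944035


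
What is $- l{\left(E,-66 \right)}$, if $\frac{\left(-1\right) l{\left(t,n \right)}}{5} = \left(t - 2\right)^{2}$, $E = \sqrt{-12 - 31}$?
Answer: $5 \left(2 - i \sqrt{43}\right)^{2} \approx -195.0 - 131.15 i$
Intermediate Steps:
$E = i \sqrt{43}$ ($E = \sqrt{-43} = i \sqrt{43} \approx 6.5574 i$)
$l{\left(t,n \right)} = - 5 \left(-2 + t\right)^{2}$ ($l{\left(t,n \right)} = - 5 \left(t - 2\right)^{2} = - 5 \left(-2 + t\right)^{2}$)
$- l{\left(E,-66 \right)} = - \left(-5\right) \left(-2 + i \sqrt{43}\right)^{2} = 5 \left(-2 + i \sqrt{43}\right)^{2}$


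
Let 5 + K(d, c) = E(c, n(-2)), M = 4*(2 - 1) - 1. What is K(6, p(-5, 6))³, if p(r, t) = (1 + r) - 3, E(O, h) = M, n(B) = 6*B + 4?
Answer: -8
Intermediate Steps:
n(B) = 4 + 6*B
M = 3 (M = 4*1 - 1 = 4 - 1 = 3)
E(O, h) = 3
p(r, t) = -2 + r
K(d, c) = -2 (K(d, c) = -5 + 3 = -2)
K(6, p(-5, 6))³ = (-2)³ = -8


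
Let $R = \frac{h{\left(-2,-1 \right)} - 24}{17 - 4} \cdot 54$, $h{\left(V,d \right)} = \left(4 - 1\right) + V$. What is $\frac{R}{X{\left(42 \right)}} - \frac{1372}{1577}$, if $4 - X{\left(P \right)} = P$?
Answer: $\frac{33707}{20501} \approx 1.6442$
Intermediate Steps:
$X{\left(P \right)} = 4 - P$
$h{\left(V,d \right)} = 3 + V$
$R = - \frac{1242}{13}$ ($R = \frac{\left(3 - 2\right) - 24}{17 - 4} \cdot 54 = \frac{1 - 24}{13} \cdot 54 = \left(-23\right) \frac{1}{13} \cdot 54 = \left(- \frac{23}{13}\right) 54 = - \frac{1242}{13} \approx -95.538$)
$\frac{R}{X{\left(42 \right)}} - \frac{1372}{1577} = - \frac{1242}{13 \left(4 - 42\right)} - \frac{1372}{1577} = - \frac{1242}{13 \left(-38\right)} - \frac{1372}{1577} = \left(- \frac{1242}{13}\right) \left(- \frac{1}{38}\right) - \frac{1372}{1577} = \frac{621}{247} - \frac{1372}{1577} = \frac{33707}{20501}$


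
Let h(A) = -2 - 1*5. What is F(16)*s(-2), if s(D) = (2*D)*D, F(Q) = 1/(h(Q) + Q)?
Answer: 8/9 ≈ 0.88889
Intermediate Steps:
h(A) = -7 (h(A) = -2 - 5 = -7)
F(Q) = 1/(-7 + Q)
s(D) = 2*D**2
F(16)*s(-2) = (2*(-2)**2)/(-7 + 16) = (2*4)/9 = (1/9)*8 = 8/9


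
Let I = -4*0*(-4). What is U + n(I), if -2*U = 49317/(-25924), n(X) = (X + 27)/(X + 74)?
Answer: 2524677/1918376 ≈ 1.3160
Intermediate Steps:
I = 0 (I = 0*(-4) = 0)
n(X) = (27 + X)/(74 + X)
U = 49317/51848 (U = -49317/(2*(-25924)) = -49317*(-1)/(2*25924) = -½*(-49317/25924) = 49317/51848 ≈ 0.95118)
U + n(I) = 49317/51848 + (27 + 0)/(74 + 0) = 49317/51848 + 27/74 = 2524677/1918376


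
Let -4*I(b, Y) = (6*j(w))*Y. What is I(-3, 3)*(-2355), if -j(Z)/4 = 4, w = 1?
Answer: -169560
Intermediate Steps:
j(Z) = -16 (j(Z) = -4*4 = -16)
I(b, Y) = 24*Y (I(b, Y) = -6*(-16)*Y/4 = -(-24)*Y = 24*Y)
I(-3, 3)*(-2355) = (24*3)*(-2355) = 72*(-2355) = -169560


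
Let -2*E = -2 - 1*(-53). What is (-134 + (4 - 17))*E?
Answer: 7497/2 ≈ 3748.5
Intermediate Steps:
E = -51/2 (E = -(-2 - 1*(-53))/2 = -(-2 + 53)/2 = -1/2*51 = -51/2 ≈ -25.500)
(-134 + (4 - 17))*E = (-134 + (4 - 17))*(-51/2) = (-134 - 13)*(-51/2) = -147*(-51/2) = 7497/2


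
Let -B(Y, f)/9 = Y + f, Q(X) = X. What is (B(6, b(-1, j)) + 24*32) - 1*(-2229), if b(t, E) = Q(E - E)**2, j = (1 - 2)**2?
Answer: 2943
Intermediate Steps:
j = 1 (j = (-1)**2 = 1)
b(t, E) = 0 (b(t, E) = (E - E)**2 = 0**2 = 0)
B(Y, f) = -9*Y - 9*f (B(Y, f) = -9*(Y + f) = -9*Y - 9*f)
(B(6, b(-1, j)) + 24*32) - 1*(-2229) = ((-9*6 - 9*0) + 24*32) - 1*(-2229) = ((-54 + 0) + 768) + 2229 = (-54 + 768) + 2229 = 714 + 2229 = 2943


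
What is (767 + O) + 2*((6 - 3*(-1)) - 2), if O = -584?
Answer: 197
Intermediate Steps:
(767 + O) + 2*((6 - 3*(-1)) - 2) = (767 - 584) + 2*((6 - 3*(-1)) - 2) = 183 + 2*((6 + 3) - 2) = 183 + 2*(9 - 2) = 183 + 2*7 = 183 + 14 = 197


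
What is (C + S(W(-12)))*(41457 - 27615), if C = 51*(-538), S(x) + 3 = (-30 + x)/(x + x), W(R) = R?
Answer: -759628197/2 ≈ -3.7981e+8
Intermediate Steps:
S(x) = -3 + (-30 + x)/(2*x) (S(x) = -3 + (-30 + x)/(x + x) = -3 + (-30 + x)/((2*x)) = -3 + (-30 + x)*(1/(2*x)) = -3 + (-30 + x)/(2*x))
C = -27438
(C + S(W(-12)))*(41457 - 27615) = (-27438 + (-5/2 - 15/(-12)))*(41457 - 27615) = (-27438 + (-5/2 - 15*(-1/12)))*13842 = (-27438 + (-5/2 + 5/4))*13842 = (-27438 - 5/4)*13842 = -109757/4*13842 = -759628197/2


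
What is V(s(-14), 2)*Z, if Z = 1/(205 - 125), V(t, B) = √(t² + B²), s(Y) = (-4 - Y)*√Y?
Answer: I*√349/40 ≈ 0.46704*I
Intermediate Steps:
s(Y) = √Y*(-4 - Y)
V(t, B) = √(B² + t²)
Z = 1/80 ≈ 0.012500
V(s(-14), 2)*Z = √(2² + (√(-14)*(-4 - 1*(-14)))²)*(1/80) = √(4 + ((I*√14)*(-4 + 14))²)*(1/80) = √(4 + ((I*√14)*10)²)*(1/80) = √(4 + (10*I*√14)²)*(1/80) = √(4 - 1400)*(1/80) = √(-1396)*(1/80) = (2*I*√349)*(1/80) = I*√349/40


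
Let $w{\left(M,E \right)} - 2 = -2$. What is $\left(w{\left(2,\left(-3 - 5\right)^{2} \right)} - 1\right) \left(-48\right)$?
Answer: $48$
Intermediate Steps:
$w{\left(M,E \right)} = 0$ ($w{\left(M,E \right)} = 2 - 2 = 0$)
$\left(w{\left(2,\left(-3 - 5\right)^{2} \right)} - 1\right) \left(-48\right) = \left(0 - 1\right) \left(-48\right) = \left(-1\right) \left(-48\right) = 48$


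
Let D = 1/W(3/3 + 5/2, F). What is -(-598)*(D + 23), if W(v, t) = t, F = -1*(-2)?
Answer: 14053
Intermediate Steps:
F = 2
D = ½ (D = 1/2 = ½ ≈ 0.50000)
-(-598)*(D + 23) = -(-598)*(½ + 23) = -(-598)*47/2 = -26*(-1081/2) = 14053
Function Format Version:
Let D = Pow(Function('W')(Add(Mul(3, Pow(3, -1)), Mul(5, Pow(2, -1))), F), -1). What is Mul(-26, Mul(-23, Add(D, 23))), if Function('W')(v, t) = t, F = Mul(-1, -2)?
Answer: 14053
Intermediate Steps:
F = 2
D = Rational(1, 2) (D = Pow(2, -1) = Rational(1, 2) ≈ 0.50000)
Mul(-26, Mul(-23, Add(D, 23))) = Mul(-26, Mul(-23, Add(Rational(1, 2), 23))) = Mul(-26, Mul(-23, Rational(47, 2))) = Mul(-26, Rational(-1081, 2)) = 14053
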